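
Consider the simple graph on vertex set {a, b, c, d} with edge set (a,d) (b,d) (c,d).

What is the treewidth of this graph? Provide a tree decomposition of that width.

Treewidth 1.
One such decomposition:
Bags: B1 = {c, d}  B2 = {a, d}  B3 = {b, d}
Tree: B1–B2, B1–B3

Every bag has size at most 2, so the width is 2 − 1 = 1 and tw(G) ≤ 1. Since G has at least one edge (e.g. c–d), it is not an edgeless graph, so tw(G) ≥ 1. Hence tw(G) = 1 exactly.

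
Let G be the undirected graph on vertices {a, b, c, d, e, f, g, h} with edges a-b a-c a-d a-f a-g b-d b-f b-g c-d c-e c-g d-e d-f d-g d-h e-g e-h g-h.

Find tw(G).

A width-3 tree decomposition is:
Bags: B1 = {a, c, d, g}  B2 = {a, b, d, g}  B3 = {a, b, d, f}  B4 = {c, d, e, g}  B5 = {d, e, g, h}
Tree: B1–B2, B2–B3, B1–B4, B4–B5
The largest bag has 4 vertices, giving width 3; this decomposition certifies tw(G) ≤ 3. Conversely, {d, e, g, h} is a clique of size 4, and the vertices of any clique must share a bag in every tree decomposition; so some bag has ≥ 4 vertices and tw(G) ≥ 3. Therefore the treewidth is 3.

3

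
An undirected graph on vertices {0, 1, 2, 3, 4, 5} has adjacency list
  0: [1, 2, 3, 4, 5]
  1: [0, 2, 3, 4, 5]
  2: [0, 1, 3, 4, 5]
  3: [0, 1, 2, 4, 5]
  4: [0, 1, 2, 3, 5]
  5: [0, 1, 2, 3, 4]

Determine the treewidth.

5

A width-5 tree decomposition is:
Bags: B1 = {0, 1, 2, 3, 4, 5}
Tree: (single bag)
With just one bag of size 6, the width is 6 − 1 = 5, so tw(G) ≤ 5. For the lower bound, the 6 vertices {0, 1, 2, 3, 4, 5} are pairwise adjacent, and any tree decomposition puts a clique entirely inside one bag — forcing width ≥ 5. The upper and lower bounds meet at 5, so that is the treewidth.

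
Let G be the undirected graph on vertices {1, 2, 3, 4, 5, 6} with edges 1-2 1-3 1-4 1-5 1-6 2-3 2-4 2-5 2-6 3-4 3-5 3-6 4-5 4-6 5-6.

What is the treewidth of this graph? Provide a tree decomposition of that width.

A single bag containing all 6 vertices is trivially a valid decomposition of width 5. On the other hand G contains the 6-clique {1, 2, 3, 4, 5, 6}. A clique must lie in a single bag of any decomposition, so no decomposition can have width below 5. Therefore the treewidth is 5.

Treewidth 5.
Bags: B1 = {1, 2, 3, 4, 5, 6}
Tree: (single bag)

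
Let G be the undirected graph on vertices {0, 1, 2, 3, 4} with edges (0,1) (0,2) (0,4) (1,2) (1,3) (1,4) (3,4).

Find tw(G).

2

A width-2 tree decomposition is:
Bags: B1 = {0, 1, 4}  B2 = {1, 3, 4}  B3 = {0, 1, 2}
Tree: B1–B2, B1–B3
The largest bag has 3 vertices, giving width 2; this decomposition certifies tw(G) ≤ 2. For the lower bound, the 3 vertices {0, 1, 2} are pairwise adjacent, and any tree decomposition puts a clique entirely inside one bag — forcing width ≥ 2. Hence tw(G) = 2 exactly.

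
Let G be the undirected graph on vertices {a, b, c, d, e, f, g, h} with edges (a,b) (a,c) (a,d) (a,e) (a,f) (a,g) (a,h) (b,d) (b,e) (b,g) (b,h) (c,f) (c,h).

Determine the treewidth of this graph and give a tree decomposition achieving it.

Every bag has size at most 3, so the width is 3 − 1 = 2 and tw(G) ≤ 2. Conversely, {a, c, h} is a clique of size 3, and the vertices of any clique must share a bag in every tree decomposition; so some bag has ≥ 3 vertices and tw(G) ≥ 2. Therefore the treewidth is 2.

Treewidth 2.
One optimal decomposition is:
Bags: B1 = {a, b, g}  B2 = {a, b, h}  B3 = {a, c, h}  B4 = {a, b, e}  B5 = {a, b, d}  B6 = {a, c, f}
Tree: B1–B2, B2–B3, B1–B4, B1–B5, B3–B6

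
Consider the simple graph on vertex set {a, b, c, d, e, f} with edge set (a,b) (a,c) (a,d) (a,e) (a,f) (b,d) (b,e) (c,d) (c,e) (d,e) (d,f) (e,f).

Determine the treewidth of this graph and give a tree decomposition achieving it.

Treewidth 3.
One optimal decomposition is:
Bags: B1 = {a, d, e, f}  B2 = {a, c, d, e}  B3 = {a, b, d, e}
Tree: B1–B2, B1–B3

Every bag has size at most 4, so the width is 4 − 1 = 3 and tw(G) ≤ 3. Conversely, {a, c, d, e} is a clique of size 4, and the vertices of any clique must share a bag in every tree decomposition; so some bag has ≥ 4 vertices and tw(G) ≥ 3. The upper and lower bounds meet at 3, so that is the treewidth.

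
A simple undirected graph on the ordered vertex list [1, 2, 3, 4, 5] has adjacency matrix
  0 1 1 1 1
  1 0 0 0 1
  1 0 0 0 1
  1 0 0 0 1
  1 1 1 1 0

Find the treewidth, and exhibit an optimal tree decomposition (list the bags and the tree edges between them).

Every bag has size at most 3, so the width is 3 − 1 = 2 and tw(G) ≤ 2. Conversely, {1, 2, 5} is a clique of size 3, and the vertices of any clique must share a bag in every tree decomposition; so some bag has ≥ 3 vertices and tw(G) ≥ 2. The upper and lower bounds meet at 2, so that is the treewidth.

Treewidth 2.
One such decomposition:
Bags: B1 = {1, 4, 5}  B2 = {1, 2, 5}  B3 = {1, 3, 5}
Tree: B1–B2, B1–B3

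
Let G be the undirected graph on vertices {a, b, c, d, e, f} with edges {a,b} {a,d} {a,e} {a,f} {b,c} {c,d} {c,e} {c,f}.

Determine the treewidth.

2

A width-2 tree decomposition is:
Bags: B1 = {a, b, c}  B2 = {a, c, f}  B3 = {a, c, d}  B4 = {a, c, e}
Tree: B1–B2, B2–B3, B3–B4
Every bag has size at most 3, so the width is 3 − 1 = 2 and tw(G) ≤ 2. Since b–c–f–a–b is a cycle in G, G is not acyclic. Forests are exactly the graphs of treewidth ≤ 1, so tw(G) ≥ 2. Therefore the treewidth is 2.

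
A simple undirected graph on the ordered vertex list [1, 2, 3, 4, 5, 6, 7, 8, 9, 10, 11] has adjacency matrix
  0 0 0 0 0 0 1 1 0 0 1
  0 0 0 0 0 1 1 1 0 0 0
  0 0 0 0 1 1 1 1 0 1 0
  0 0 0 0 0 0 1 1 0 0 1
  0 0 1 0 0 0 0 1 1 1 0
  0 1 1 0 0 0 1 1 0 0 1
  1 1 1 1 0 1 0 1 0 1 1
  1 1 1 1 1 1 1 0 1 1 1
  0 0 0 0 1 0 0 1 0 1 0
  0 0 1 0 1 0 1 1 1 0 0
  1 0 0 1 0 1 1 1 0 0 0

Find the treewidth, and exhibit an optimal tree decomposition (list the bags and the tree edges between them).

Treewidth 3.
One such decomposition:
Bags: B1 = {3, 6, 7, 8}  B2 = {3, 7, 8, 10}  B3 = {6, 7, 8, 11}  B4 = {3, 5, 8, 10}  B5 = {2, 6, 7, 8}  B6 = {5, 8, 9, 10}  B7 = {1, 7, 8, 11}  B8 = {4, 7, 8, 11}
Tree: B1–B2, B1–B3, B2–B4, B3–B5, B4–B6, B3–B7, B7–B8

Every bag has size at most 4, so the width is 4 − 1 = 3 and tw(G) ≤ 3. Conversely, {5, 8, 9, 10} is a clique of size 4, and the vertices of any clique must share a bag in every tree decomposition; so some bag has ≥ 4 vertices and tw(G) ≥ 3. Combining the bounds, tw(G) = 3.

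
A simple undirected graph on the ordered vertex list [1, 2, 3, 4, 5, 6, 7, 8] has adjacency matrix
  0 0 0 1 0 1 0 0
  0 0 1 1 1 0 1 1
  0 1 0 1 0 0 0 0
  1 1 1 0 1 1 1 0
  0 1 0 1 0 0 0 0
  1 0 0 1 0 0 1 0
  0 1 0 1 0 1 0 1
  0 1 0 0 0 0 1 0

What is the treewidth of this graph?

2

A width-2 tree decomposition is:
Bags: B1 = {2, 4, 5}  B2 = {2, 4, 7}  B3 = {4, 6, 7}  B4 = {2, 7, 8}  B5 = {1, 4, 6}  B6 = {2, 3, 4}
Tree: B1–B2, B2–B3, B2–B4, B3–B5, B2–B6
Every bag has size at most 3, so the width is 3 − 1 = 2 and tw(G) ≤ 2. On the other hand G contains the 3-clique {2, 7, 8}. A clique must lie in a single bag of any decomposition, so no decomposition can have width below 2. Hence tw(G) = 2 exactly.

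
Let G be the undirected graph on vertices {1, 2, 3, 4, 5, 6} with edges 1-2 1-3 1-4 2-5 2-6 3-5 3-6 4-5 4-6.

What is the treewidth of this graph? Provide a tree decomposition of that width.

Each bag holds 4 vertices, so the decomposition has width 3, which upper-bounds the treewidth. For the lower bound: the 4 vertex sets {2,5}, {3,6}, {1}, {4} are disjoint, each induces a connected subgraph, and every pair is joined by at least one edge of G. Contracting each set to a single vertex therefore yields K_{4} as a minor, and since treewidth is minor-monotone, tw(G) ≥ tw(K_{4}) = 3. Hence tw(G) = 3 exactly.

Treewidth 3.
One such decomposition:
Bags: B1 = {1, 2, 5, 6}  B2 = {1, 3, 5, 6}  B3 = {1, 4, 5, 6}
Tree: B1–B2, B2–B3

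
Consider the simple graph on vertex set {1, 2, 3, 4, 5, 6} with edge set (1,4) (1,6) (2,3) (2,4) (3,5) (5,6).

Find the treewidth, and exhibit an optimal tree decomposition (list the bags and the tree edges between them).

Treewidth 2.
Bags: B1 = {3, 5, 6}  B2 = {1, 3, 6}  B3 = {1, 3, 4}  B4 = {2, 3, 4}
Tree: B1–B2, B2–B3, B3–B4

The largest bag has 3 vertices, giving width 2; this decomposition certifies tw(G) ≤ 2. For the lower bound, G contains the cycle 3–5–6–1–4–2–3, so G is not a forest; only forests have treewidth ≤ 1, hence tw(G) ≥ 2. Combining the bounds, tw(G) = 2.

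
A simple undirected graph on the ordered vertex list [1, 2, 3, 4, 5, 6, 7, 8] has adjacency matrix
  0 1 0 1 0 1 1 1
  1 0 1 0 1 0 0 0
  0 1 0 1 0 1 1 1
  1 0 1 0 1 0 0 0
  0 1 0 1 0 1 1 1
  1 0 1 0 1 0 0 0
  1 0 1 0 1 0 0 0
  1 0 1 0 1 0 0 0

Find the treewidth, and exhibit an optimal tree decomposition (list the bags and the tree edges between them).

The largest bag has 4 vertices, giving width 3; this decomposition certifies tw(G) ≤ 3. For the lower bound: the 4 vertex sets {4,5}, {1,6}, {3}, {8} are disjoint, each induces a connected subgraph, and every pair is joined by at least one edge of G. Contracting each set to a single vertex therefore yields K_{4} as a minor, and since treewidth is minor-monotone, tw(G) ≥ tw(K_{4}) = 3. Therefore the treewidth is 3.

Treewidth 3.
One such decomposition:
Bags: B1 = {1, 3, 4, 5}  B2 = {1, 3, 5, 6}  B3 = {1, 3, 5, 8}  B4 = {1, 2, 3, 5}  B5 = {1, 3, 5, 7}
Tree: B1–B2, B2–B3, B3–B4, B4–B5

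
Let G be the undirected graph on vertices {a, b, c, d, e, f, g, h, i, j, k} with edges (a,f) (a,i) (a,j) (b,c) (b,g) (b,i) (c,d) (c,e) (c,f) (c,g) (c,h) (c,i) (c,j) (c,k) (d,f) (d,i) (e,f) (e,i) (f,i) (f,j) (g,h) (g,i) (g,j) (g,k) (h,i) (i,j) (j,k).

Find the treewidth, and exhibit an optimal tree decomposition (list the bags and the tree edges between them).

Treewidth 3.
One optimal decomposition is:
Bags: B1 = {b, c, g, i}  B2 = {c, g, i, j}  B3 = {c, f, i, j}  B4 = {c, g, h, i}  B5 = {a, f, i, j}  B6 = {c, e, f, i}  B7 = {c, g, j, k}  B8 = {c, d, f, i}
Tree: B1–B2, B2–B3, B2–B4, B3–B5, B3–B6, B2–B7, B3–B8

Each bag holds 4 vertices, so the decomposition has width 3, which upper-bounds the treewidth. For the lower bound, the 4 vertices {c, g, j, k} are pairwise adjacent, and any tree decomposition puts a clique entirely inside one bag — forcing width ≥ 3. The upper and lower bounds meet at 3, so that is the treewidth.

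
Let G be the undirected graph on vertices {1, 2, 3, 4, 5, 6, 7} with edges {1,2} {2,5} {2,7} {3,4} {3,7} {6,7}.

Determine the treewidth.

1

A width-1 tree decomposition is:
Bags: B1 = {3, 7}  B2 = {2, 7}  B3 = {6, 7}  B4 = {3, 4}  B5 = {2, 5}  B6 = {1, 2}
Tree: B1–B2, B2–B3, B1–B4, B2–B5, B5–B6
The largest bag has 2 vertices, giving width 1; this decomposition certifies tw(G) ≤ 1. Any graph with an edge has treewidth ≥ 1, and G has the edge 3–7. The upper and lower bounds meet at 1, so that is the treewidth.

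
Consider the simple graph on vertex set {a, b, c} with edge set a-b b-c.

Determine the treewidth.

A width-1 tree decomposition is:
Bags: B1 = {a, b}  B2 = {b, c}
Tree: B1–B2
Every bag has size at most 2, so the width is 2 − 1 = 1 and tw(G) ≤ 1. G has an edge, so its treewidth is at least 1. Hence tw(G) = 1 exactly.

1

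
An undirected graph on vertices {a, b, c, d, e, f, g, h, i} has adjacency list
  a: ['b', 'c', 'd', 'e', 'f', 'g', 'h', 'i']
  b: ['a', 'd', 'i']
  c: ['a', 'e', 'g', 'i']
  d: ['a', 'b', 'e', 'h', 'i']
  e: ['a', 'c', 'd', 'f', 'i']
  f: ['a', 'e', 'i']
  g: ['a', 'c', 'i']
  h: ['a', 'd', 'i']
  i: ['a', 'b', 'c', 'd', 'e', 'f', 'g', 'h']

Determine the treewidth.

3

A width-3 tree decomposition is:
Bags: B1 = {a, c, e, i}  B2 = {a, d, e, i}  B3 = {a, e, f, i}  B4 = {a, d, h, i}  B5 = {a, b, d, i}  B6 = {a, c, g, i}
Tree: B1–B2, B1–B3, B2–B4, B4–B5, B1–B6
Each bag holds 4 vertices, so the decomposition has width 3, which upper-bounds the treewidth. Conversely, {a, d, e, i} is a clique of size 4, and the vertices of any clique must share a bag in every tree decomposition; so some bag has ≥ 4 vertices and tw(G) ≥ 3. Combining the bounds, tw(G) = 3.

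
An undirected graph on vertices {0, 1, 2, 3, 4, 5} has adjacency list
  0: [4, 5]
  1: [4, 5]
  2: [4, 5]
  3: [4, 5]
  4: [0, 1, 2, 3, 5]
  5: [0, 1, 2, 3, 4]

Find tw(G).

2

A width-2 tree decomposition is:
Bags: B1 = {3, 4, 5}  B2 = {2, 4, 5}  B3 = {1, 4, 5}  B4 = {0, 4, 5}
Tree: B1–B2, B1–B3, B3–B4
Every bag has size at most 3, so the width is 3 − 1 = 2 and tw(G) ≤ 2. On the other hand G contains the 3-clique {0, 4, 5}. A clique must lie in a single bag of any decomposition, so no decomposition can have width below 2. Combining the bounds, tw(G) = 2.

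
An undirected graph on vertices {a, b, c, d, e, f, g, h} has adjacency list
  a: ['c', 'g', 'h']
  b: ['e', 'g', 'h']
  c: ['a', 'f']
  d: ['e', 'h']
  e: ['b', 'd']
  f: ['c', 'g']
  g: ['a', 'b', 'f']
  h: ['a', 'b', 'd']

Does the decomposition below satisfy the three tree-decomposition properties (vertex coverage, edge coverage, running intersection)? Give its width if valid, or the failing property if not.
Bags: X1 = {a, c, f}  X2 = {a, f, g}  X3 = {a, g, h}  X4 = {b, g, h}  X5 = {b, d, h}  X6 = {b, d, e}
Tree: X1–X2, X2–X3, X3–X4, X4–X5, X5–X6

Yes; width 2.

Checking the three conditions: (i) the bags cover all of {a, b, c, d, e, f, g, h}; (ii) for each edge, some bag contains both endpoints; (iii) the bags containing any fixed vertex form a subtree. All hold, so the decomposition is valid with width 3 − 1 = 2.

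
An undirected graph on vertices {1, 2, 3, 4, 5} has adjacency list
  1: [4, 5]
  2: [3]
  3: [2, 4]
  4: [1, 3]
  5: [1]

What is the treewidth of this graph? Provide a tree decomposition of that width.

Every bag has size at most 2, so the width is 2 − 1 = 1 and tw(G) ≤ 1. G has an edge, so its treewidth is at least 1. Combining the bounds, tw(G) = 1.

Treewidth 1.
Bags: B1 = {1, 5}  B2 = {1, 4}  B3 = {3, 4}  B4 = {2, 3}
Tree: B1–B2, B2–B3, B3–B4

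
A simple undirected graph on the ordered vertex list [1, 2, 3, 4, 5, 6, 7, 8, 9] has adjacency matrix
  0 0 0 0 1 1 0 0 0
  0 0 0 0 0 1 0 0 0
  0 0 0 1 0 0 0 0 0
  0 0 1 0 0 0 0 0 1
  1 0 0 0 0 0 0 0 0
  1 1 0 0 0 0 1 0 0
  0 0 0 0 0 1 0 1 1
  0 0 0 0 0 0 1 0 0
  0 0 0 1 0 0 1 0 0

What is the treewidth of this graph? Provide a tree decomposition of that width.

Treewidth 1.
Bags: B1 = {2, 6}  B2 = {6, 7}  B3 = {7, 9}  B4 = {1, 6}  B5 = {4, 9}  B6 = {3, 4}  B7 = {7, 8}  B8 = {1, 5}
Tree: B1–B2, B2–B3, B1–B4, B3–B5, B5–B6, B2–B7, B4–B8

The largest bag has 2 vertices, giving width 1; this decomposition certifies tw(G) ≤ 1. G has an edge, so its treewidth is at least 1. Hence tw(G) = 1 exactly.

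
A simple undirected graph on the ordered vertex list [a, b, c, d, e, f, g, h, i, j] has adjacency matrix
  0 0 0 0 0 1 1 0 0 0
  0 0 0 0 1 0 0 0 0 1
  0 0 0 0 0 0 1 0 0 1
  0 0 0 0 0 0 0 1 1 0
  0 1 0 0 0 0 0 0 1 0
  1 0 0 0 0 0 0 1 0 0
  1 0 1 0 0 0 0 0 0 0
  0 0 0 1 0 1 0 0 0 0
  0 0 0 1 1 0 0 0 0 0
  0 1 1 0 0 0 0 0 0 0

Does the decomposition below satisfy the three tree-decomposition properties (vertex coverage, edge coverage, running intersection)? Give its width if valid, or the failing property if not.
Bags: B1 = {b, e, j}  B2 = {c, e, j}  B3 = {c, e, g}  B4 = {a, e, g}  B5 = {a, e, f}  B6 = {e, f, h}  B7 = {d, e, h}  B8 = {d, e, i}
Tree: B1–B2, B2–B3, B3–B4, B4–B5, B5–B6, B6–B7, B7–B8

Yes; width 2.

Vertex coverage: the bags together contain {a, b, c, d, e, f, g, h, i, j}, the full vertex set. Edge coverage: each edge of G has both endpoints in at least one bag. Running intersection: for every vertex, the bags containing it form a connected subtree. All three properties hold, so this is a valid tree decomposition of width max|bag| − 1 = 2, and hence tw(G) ≤ 2.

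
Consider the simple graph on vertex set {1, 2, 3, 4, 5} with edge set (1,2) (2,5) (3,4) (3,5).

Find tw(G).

A width-1 tree decomposition is:
Bags: B1 = {1, 2}  B2 = {2, 5}  B3 = {3, 5}  B4 = {3, 4}
Tree: B1–B2, B2–B3, B3–B4
Each bag holds 2 vertices, so the decomposition has width 1, which upper-bounds the treewidth. Any graph with an edge has treewidth ≥ 1, and G has the edge 1–2. Therefore the treewidth is 1.

1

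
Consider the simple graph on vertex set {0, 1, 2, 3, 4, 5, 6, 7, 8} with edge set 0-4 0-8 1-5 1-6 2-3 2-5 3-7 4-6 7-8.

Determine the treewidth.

A width-2 tree decomposition is:
Bags: B1 = {1, 2, 5}  B2 = {1, 2, 6}  B3 = {2, 4, 6}  B4 = {0, 2, 4}  B5 = {0, 2, 8}  B6 = {2, 7, 8}  B7 = {2, 3, 7}
Tree: B1–B2, B2–B3, B3–B4, B4–B5, B5–B6, B6–B7
The largest bag has 3 vertices, giving width 2; this decomposition certifies tw(G) ≤ 2. For the lower bound, G contains the cycle 2–5–1–6–4–0–8–7–3–2, so G is not a forest; only forests have treewidth ≤ 1, hence tw(G) ≥ 2. Hence tw(G) = 2 exactly.

2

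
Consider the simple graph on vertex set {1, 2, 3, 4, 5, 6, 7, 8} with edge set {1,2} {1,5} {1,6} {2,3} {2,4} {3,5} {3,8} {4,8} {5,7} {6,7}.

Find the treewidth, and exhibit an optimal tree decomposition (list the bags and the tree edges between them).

Each bag holds 3 vertices, so the decomposition has width 2, which upper-bounds the treewidth. The edges 7–6–1–5–7 form a cycle, so G is not a tree and its treewidth is at least 2. Hence tw(G) = 2 exactly.

Treewidth 2.
One such decomposition:
Bags: B1 = {5, 6, 7}  B2 = {1, 5, 6}  B3 = {1, 3, 5}  B4 = {1, 2, 3}  B5 = {2, 3, 8}  B6 = {2, 4, 8}
Tree: B1–B2, B2–B3, B3–B4, B4–B5, B5–B6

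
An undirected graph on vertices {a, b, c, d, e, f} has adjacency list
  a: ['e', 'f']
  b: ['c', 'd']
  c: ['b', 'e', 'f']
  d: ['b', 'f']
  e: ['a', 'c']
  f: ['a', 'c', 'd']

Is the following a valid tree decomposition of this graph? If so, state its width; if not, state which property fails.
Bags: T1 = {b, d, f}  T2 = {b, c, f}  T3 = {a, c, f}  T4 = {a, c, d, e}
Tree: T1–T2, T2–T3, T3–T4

No — bags containing vertex d are not connected in the tree.

A tree decomposition must satisfy three properties: every vertex lies in some bag; for every edge, both endpoints lie together in some bag; and for every vertex, the bags containing it form a connected subtree. Here bags containing vertex d are not connected in the tree, so the decomposition is invalid.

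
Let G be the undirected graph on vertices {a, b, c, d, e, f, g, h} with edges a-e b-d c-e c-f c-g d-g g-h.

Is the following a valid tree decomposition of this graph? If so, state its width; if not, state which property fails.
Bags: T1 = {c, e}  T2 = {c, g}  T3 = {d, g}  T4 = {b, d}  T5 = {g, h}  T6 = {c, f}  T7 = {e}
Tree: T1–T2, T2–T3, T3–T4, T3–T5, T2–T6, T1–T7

A tree decomposition must satisfy three properties: every vertex lies in some bag; for every edge, both endpoints lie together in some bag; and for every vertex, the bags containing it form a connected subtree. Here vertex a appears in no bag, so the decomposition is invalid.

No — vertex a appears in no bag.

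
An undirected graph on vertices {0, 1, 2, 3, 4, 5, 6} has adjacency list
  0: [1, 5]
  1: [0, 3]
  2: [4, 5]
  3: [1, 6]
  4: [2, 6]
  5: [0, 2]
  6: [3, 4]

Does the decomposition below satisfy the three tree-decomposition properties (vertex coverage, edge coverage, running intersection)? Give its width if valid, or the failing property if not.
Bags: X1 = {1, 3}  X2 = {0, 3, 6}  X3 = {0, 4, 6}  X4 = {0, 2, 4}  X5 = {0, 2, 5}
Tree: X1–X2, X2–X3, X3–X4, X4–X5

A tree decomposition must satisfy three properties: every vertex lies in some bag; for every edge, both endpoints lie together in some bag; and for every vertex, the bags containing it form a connected subtree. Here edge (0,1) lies in no bag, so the decomposition is invalid.

No — edge (0,1) lies in no bag.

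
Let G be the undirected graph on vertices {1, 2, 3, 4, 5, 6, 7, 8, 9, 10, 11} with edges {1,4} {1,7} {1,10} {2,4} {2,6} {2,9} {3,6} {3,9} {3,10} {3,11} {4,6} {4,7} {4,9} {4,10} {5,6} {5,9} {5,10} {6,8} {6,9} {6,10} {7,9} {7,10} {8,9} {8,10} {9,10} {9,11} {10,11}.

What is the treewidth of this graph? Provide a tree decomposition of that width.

The largest bag has 4 vertices, giving width 3; this decomposition certifies tw(G) ≤ 3. Conversely, {1, 4, 7, 10} is a clique of size 4, and the vertices of any clique must share a bag in every tree decomposition; so some bag has ≥ 4 vertices and tw(G) ≥ 3. Therefore the treewidth is 3.

Treewidth 3.
One such decomposition:
Bags: B1 = {4, 7, 9, 10}  B2 = {4, 6, 9, 10}  B3 = {2, 4, 6, 9}  B4 = {6, 8, 9, 10}  B5 = {1, 4, 7, 10}  B6 = {5, 6, 9, 10}  B7 = {3, 6, 9, 10}  B8 = {3, 9, 10, 11}
Tree: B1–B2, B2–B3, B2–B4, B1–B5, B2–B6, B6–B7, B7–B8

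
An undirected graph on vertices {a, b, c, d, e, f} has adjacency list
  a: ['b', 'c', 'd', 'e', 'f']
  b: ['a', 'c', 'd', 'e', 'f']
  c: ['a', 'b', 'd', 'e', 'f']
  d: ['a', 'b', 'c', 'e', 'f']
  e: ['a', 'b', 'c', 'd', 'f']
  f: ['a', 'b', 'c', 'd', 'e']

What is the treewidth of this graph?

5

A width-5 tree decomposition is:
Bags: B1 = {a, b, c, d, e, f}
Tree: (single bag)
A single bag containing all 6 vertices is trivially a valid decomposition of width 5. On the other hand G contains the 6-clique {a, b, c, d, e, f}. A clique must lie in a single bag of any decomposition, so no decomposition can have width below 5. Hence tw(G) = 5 exactly.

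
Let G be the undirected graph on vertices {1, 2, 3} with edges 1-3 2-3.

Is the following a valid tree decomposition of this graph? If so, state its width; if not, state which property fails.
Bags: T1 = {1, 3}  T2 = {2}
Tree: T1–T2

No — edge (3,2) lies in no bag.

A tree decomposition must satisfy three properties: every vertex lies in some bag; for every edge, both endpoints lie together in some bag; and for every vertex, the bags containing it form a connected subtree. Here edge (3,2) lies in no bag, so the decomposition is invalid.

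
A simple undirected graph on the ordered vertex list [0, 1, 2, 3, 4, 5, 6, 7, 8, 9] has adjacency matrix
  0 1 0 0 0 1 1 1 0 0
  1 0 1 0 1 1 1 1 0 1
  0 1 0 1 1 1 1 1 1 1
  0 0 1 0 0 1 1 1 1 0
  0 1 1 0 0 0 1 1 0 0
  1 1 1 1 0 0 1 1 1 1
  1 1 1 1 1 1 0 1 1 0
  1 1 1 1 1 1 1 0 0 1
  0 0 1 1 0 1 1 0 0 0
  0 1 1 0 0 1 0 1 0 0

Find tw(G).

A width-4 tree decomposition is:
Bags: B1 = {0, 1, 5, 6, 7}  B2 = {1, 2, 5, 6, 7}  B3 = {1, 2, 4, 6, 7}  B4 = {2, 3, 5, 6, 7}  B5 = {1, 2, 5, 7, 9}  B6 = {2, 3, 5, 6, 8}
Tree: B1–B2, B2–B3, B2–B4, B2–B5, B4–B6
Every bag has size at most 5, so the width is 5 − 1 = 4 and tw(G) ≤ 4. Conversely, {0, 1, 5, 6, 7} is a clique of size 5, and the vertices of any clique must share a bag in every tree decomposition; so some bag has ≥ 5 vertices and tw(G) ≥ 4. The upper and lower bounds meet at 4, so that is the treewidth.

4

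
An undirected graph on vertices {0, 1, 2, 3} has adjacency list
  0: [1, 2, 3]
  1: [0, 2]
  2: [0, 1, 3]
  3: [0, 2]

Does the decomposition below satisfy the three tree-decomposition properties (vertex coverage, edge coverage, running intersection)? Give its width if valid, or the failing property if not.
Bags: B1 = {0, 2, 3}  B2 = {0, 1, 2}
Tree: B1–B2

Checking the three conditions: (i) the bags cover all of {0, 1, 2, 3}; (ii) for each edge, some bag contains both endpoints; (iii) the bags containing any fixed vertex form a subtree. All hold, so the decomposition is valid with width 3 − 1 = 2.

Yes; width 2.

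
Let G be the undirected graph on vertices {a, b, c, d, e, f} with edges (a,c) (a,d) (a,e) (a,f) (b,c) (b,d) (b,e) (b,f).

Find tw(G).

A width-2 tree decomposition is:
Bags: B1 = {a, b, c}  B2 = {a, b, f}  B3 = {a, b, d}  B4 = {a, b, e}
Tree: B1–B2, B2–B3, B3–B4
Every bag has size at most 3, so the width is 3 − 1 = 2 and tw(G) ≤ 2. Since a–c–b–f–a is a cycle in G, G is not acyclic. Forests are exactly the graphs of treewidth ≤ 1, so tw(G) ≥ 2. Hence tw(G) = 2 exactly.

2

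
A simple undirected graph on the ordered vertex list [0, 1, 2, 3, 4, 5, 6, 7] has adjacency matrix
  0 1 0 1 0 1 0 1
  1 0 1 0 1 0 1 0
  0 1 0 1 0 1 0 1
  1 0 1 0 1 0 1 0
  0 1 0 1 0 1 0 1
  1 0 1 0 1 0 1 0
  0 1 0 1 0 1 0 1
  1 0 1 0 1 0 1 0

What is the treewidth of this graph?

A width-4 tree decomposition is:
Bags: B1 = {0, 1, 3, 5, 7}  B2 = {1, 3, 4, 5, 7}  B3 = {1, 3, 5, 6, 7}  B4 = {1, 2, 3, 5, 7}
Tree: B1–B2, B2–B3, B3–B4
The largest bag has 5 vertices, giving width 4; this decomposition certifies tw(G) ≤ 4. For the lower bound: the 5 vertex sets {0,5}, {1,4}, {3,6}, {7}, {2} are disjoint, each induces a connected subgraph, and every pair is joined by at least one edge of G. Contracting each set to a single vertex therefore yields K_{5} as a minor, and since treewidth is minor-monotone, tw(G) ≥ tw(K_{5}) = 4. Hence tw(G) = 4 exactly.

4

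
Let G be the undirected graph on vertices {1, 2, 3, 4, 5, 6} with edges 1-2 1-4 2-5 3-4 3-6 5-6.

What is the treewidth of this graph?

2

A width-2 tree decomposition is:
Bags: B1 = {1, 2, 5}  B2 = {1, 5, 6}  B3 = {1, 3, 6}  B4 = {1, 3, 4}
Tree: B1–B2, B2–B3, B3–B4
Every bag has size at most 3, so the width is 3 − 1 = 2 and tw(G) ≤ 2. For the lower bound, G contains the cycle 1–2–5–6–3–4–1, so G is not a forest; only forests have treewidth ≤ 1, hence tw(G) ≥ 2. The upper and lower bounds meet at 2, so that is the treewidth.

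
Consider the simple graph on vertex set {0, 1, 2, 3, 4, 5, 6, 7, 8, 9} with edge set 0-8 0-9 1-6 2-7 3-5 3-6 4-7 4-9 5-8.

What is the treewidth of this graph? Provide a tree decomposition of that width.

Every bag has size at most 2, so the width is 2 − 1 = 1 and tw(G) ≤ 1. G has an edge, so its treewidth is at least 1. Combining the bounds, tw(G) = 1.

Treewidth 1.
One such decomposition:
Bags: B1 = {1, 6}  B2 = {3, 6}  B3 = {3, 5}  B4 = {5, 8}  B5 = {0, 8}  B6 = {0, 9}  B7 = {4, 9}  B8 = {4, 7}  B9 = {2, 7}
Tree: B1–B2, B2–B3, B3–B4, B4–B5, B5–B6, B6–B7, B7–B8, B8–B9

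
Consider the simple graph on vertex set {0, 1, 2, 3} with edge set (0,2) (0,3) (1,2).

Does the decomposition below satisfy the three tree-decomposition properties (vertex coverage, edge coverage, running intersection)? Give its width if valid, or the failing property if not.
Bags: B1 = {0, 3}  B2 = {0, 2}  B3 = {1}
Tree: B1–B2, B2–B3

A tree decomposition must satisfy three properties: every vertex lies in some bag; for every edge, both endpoints lie together in some bag; and for every vertex, the bags containing it form a connected subtree. Here edge (2,1) lies in no bag, so the decomposition is invalid.

No — edge (2,1) lies in no bag.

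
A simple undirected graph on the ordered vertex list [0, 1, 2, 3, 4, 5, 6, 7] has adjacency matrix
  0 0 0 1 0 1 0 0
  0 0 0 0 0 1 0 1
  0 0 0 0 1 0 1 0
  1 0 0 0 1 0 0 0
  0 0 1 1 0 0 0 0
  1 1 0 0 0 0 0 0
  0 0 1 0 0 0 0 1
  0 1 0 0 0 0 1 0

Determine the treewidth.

2

A width-2 tree decomposition is:
Bags: B1 = {0, 1, 5}  B2 = {0, 1, 3}  B3 = {1, 3, 4}  B4 = {1, 2, 4}  B5 = {1, 2, 6}  B6 = {1, 6, 7}
Tree: B1–B2, B2–B3, B3–B4, B4–B5, B5–B6
The largest bag has 3 vertices, giving width 2; this decomposition certifies tw(G) ≤ 2. For the lower bound, G contains the cycle 1–5–0–3–4–2–6–7–1, so G is not a forest; only forests have treewidth ≤ 1, hence tw(G) ≥ 2. The upper and lower bounds meet at 2, so that is the treewidth.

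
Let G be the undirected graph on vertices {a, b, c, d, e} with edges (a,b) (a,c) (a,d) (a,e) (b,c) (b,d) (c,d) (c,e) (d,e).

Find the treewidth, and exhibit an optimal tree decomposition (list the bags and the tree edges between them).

Each bag holds 4 vertices, so the decomposition has width 3, which upper-bounds the treewidth. Conversely, {a, c, d, e} is a clique of size 4, and the vertices of any clique must share a bag in every tree decomposition; so some bag has ≥ 4 vertices and tw(G) ≥ 3. Therefore the treewidth is 3.

Treewidth 3.
One optimal decomposition is:
Bags: B1 = {a, c, d, e}  B2 = {a, b, c, d}
Tree: B1–B2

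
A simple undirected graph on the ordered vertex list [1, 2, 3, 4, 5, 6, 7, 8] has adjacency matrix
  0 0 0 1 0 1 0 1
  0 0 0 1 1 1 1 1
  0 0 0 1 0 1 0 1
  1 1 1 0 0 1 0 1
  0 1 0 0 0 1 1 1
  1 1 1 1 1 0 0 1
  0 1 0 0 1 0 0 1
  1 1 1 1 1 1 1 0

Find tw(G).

A width-3 tree decomposition is:
Bags: B1 = {2, 4, 6, 8}  B2 = {2, 5, 6, 8}  B3 = {3, 4, 6, 8}  B4 = {2, 5, 7, 8}  B5 = {1, 4, 6, 8}
Tree: B1–B2, B1–B3, B2–B4, B1–B5
The largest bag has 4 vertices, giving width 3; this decomposition certifies tw(G) ≤ 3. On the other hand G contains the 4-clique {1, 4, 6, 8}. A clique must lie in a single bag of any decomposition, so no decomposition can have width below 3. The upper and lower bounds meet at 3, so that is the treewidth.

3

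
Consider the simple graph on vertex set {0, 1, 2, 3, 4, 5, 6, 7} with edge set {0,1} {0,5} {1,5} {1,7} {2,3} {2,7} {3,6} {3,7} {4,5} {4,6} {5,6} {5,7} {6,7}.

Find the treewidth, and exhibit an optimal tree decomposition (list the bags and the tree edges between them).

Treewidth 2.
One such decomposition:
Bags: B1 = {1, 5, 7}  B2 = {5, 6, 7}  B3 = {4, 5, 6}  B4 = {0, 1, 5}  B5 = {3, 6, 7}  B6 = {2, 3, 7}
Tree: B1–B2, B2–B3, B1–B4, B2–B5, B5–B6

Every bag has size at most 3, so the width is 3 − 1 = 2 and tw(G) ≤ 2. For the lower bound, the 3 vertices {2, 3, 7} are pairwise adjacent, and any tree decomposition puts a clique entirely inside one bag — forcing width ≥ 2. Combining the bounds, tw(G) = 2.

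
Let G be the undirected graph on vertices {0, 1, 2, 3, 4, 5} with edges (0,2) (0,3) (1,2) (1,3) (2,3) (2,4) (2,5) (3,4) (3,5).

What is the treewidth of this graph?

2

A width-2 tree decomposition is:
Bags: B1 = {2, 3, 4}  B2 = {1, 2, 3}  B3 = {2, 3, 5}  B4 = {0, 2, 3}
Tree: B1–B2, B1–B3, B2–B4
Each bag holds 3 vertices, so the decomposition has width 2, which upper-bounds the treewidth. Conversely, {0, 2, 3} is a clique of size 3, and the vertices of any clique must share a bag in every tree decomposition; so some bag has ≥ 3 vertices and tw(G) ≥ 2. Combining the bounds, tw(G) = 2.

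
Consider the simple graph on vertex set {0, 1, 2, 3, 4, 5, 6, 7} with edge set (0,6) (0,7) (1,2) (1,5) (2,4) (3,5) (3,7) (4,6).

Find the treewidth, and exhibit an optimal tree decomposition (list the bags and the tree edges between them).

Each bag holds 3 vertices, so the decomposition has width 2, which upper-bounds the treewidth. Since 6–0–7–3–5–1–2–4–6 is a cycle in G, G is not acyclic. Forests are exactly the graphs of treewidth ≤ 1, so tw(G) ≥ 2. Combining the bounds, tw(G) = 2.

Treewidth 2.
One such decomposition:
Bags: B1 = {0, 6, 7}  B2 = {3, 6, 7}  B3 = {3, 5, 6}  B4 = {1, 5, 6}  B5 = {1, 2, 6}  B6 = {2, 4, 6}
Tree: B1–B2, B2–B3, B3–B4, B4–B5, B5–B6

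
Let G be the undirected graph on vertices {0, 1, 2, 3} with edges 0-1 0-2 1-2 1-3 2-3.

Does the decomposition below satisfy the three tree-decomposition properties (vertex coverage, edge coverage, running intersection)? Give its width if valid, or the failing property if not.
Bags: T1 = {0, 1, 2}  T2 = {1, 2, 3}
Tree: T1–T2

Vertex coverage: the bags together contain {0, 1, 2, 3}, the full vertex set. Edge coverage: each edge of G has both endpoints in at least one bag. Running intersection: for every vertex, the bags containing it form a connected subtree. All three properties hold, so this is a valid tree decomposition of width max|bag| − 1 = 2, and hence tw(G) ≤ 2.

Yes; width 2.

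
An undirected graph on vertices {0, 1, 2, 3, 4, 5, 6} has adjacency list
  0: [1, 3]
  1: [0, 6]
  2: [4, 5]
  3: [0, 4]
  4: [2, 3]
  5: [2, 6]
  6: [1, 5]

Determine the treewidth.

A width-2 tree decomposition is:
Bags: B1 = {1, 5, 6}  B2 = {0, 1, 5}  B3 = {0, 3, 5}  B4 = {3, 4, 5}  B5 = {2, 4, 5}
Tree: B1–B2, B2–B3, B3–B4, B4–B5
Every bag has size at most 3, so the width is 3 − 1 = 2 and tw(G) ≤ 2. Since 5–6–1–0–3–4–2–5 is a cycle in G, G is not acyclic. Forests are exactly the graphs of treewidth ≤ 1, so tw(G) ≥ 2. The upper and lower bounds meet at 2, so that is the treewidth.

2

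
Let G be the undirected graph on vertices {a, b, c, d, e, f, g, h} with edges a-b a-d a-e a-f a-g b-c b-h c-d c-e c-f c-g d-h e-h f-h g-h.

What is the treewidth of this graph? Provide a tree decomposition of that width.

Each bag holds 4 vertices, so the decomposition has width 3, which upper-bounds the treewidth. For the lower bound: the 4 vertex sets {a,f}, {c,e}, {h}, {d} are disjoint, each induces a connected subgraph, and every pair is joined by at least one edge of G. Contracting each set to a single vertex therefore yields K_{4} as a minor, and since treewidth is minor-monotone, tw(G) ≥ tw(K_{4}) = 3. Combining the bounds, tw(G) = 3.

Treewidth 3.
One such decomposition:
Bags: B1 = {a, c, f, h}  B2 = {a, c, e, h}  B3 = {a, c, d, h}  B4 = {a, c, g, h}  B5 = {a, b, c, h}
Tree: B1–B2, B2–B3, B3–B4, B4–B5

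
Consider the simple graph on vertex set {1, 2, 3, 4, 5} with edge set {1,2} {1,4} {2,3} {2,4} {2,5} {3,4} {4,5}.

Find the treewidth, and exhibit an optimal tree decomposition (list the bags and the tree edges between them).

Treewidth 2.
One optimal decomposition is:
Bags: B1 = {2, 4, 5}  B2 = {1, 2, 4}  B3 = {2, 3, 4}
Tree: B1–B2, B1–B3

Each bag holds 3 vertices, so the decomposition has width 2, which upper-bounds the treewidth. For the lower bound, the 3 vertices {1, 2, 4} are pairwise adjacent, and any tree decomposition puts a clique entirely inside one bag — forcing width ≥ 2. Hence tw(G) = 2 exactly.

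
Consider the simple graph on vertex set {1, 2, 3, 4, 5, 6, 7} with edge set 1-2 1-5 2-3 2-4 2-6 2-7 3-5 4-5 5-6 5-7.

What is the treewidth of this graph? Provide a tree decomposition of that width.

Treewidth 2.
One such decomposition:
Bags: B1 = {2, 5, 6}  B2 = {2, 5, 7}  B3 = {2, 4, 5}  B4 = {1, 2, 5}  B5 = {2, 3, 5}
Tree: B1–B2, B2–B3, B3–B4, B4–B5

Every bag has size at most 3, so the width is 3 − 1 = 2 and tw(G) ≤ 2. The edges 5–6–2–7–5 form a cycle, so G is not a tree and its treewidth is at least 2. Therefore the treewidth is 2.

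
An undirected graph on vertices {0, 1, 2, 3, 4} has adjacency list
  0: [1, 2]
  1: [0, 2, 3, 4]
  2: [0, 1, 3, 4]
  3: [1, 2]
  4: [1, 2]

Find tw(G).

2

A width-2 tree decomposition is:
Bags: B1 = {1, 2, 3}  B2 = {0, 1, 2}  B3 = {1, 2, 4}
Tree: B1–B2, B2–B3
The largest bag has 3 vertices, giving width 2; this decomposition certifies tw(G) ≤ 2. Conversely, {0, 1, 2} is a clique of size 3, and the vertices of any clique must share a bag in every tree decomposition; so some bag has ≥ 3 vertices and tw(G) ≥ 2. Hence tw(G) = 2 exactly.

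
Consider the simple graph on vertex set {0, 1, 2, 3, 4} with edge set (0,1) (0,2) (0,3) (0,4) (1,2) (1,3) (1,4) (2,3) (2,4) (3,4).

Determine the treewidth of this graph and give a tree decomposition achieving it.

A single bag containing all 5 vertices is trivially a valid decomposition of width 4. On the other hand G contains the 5-clique {0, 1, 2, 3, 4}. A clique must lie in a single bag of any decomposition, so no decomposition can have width below 4. The upper and lower bounds meet at 4, so that is the treewidth.

Treewidth 4.
One such decomposition:
Bags: B1 = {0, 1, 2, 3, 4}
Tree: (single bag)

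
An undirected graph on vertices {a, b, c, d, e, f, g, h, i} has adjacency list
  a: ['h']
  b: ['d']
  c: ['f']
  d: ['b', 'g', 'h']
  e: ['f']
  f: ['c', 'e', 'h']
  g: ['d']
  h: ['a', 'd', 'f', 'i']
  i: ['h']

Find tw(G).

1

A width-1 tree decomposition is:
Bags: B1 = {h, i}  B2 = {f, h}  B3 = {a, h}  B4 = {c, f}  B5 = {d, h}  B6 = {d, g}  B7 = {b, d}  B8 = {e, f}
Tree: B1–B2, B2–B3, B2–B4, B1–B5, B5–B6, B5–B7, B4–B8
The largest bag has 2 vertices, giving width 1; this decomposition certifies tw(G) ≤ 1. G has an edge, so its treewidth is at least 1. Hence tw(G) = 1 exactly.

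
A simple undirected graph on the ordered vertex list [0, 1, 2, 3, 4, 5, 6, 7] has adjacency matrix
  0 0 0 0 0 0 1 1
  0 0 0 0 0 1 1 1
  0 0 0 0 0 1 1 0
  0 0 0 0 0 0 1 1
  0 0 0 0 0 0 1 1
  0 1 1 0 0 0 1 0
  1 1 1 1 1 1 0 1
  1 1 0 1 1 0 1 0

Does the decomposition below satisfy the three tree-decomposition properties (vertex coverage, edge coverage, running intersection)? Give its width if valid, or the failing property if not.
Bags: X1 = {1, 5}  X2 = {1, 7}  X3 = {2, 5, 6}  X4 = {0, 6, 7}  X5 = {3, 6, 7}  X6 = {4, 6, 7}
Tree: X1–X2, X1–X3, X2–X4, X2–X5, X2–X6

No — edge (6,1) lies in no bag.

A tree decomposition must satisfy three properties: every vertex lies in some bag; for every edge, both endpoints lie together in some bag; and for every vertex, the bags containing it form a connected subtree. Here edge (6,1) lies in no bag, so the decomposition is invalid.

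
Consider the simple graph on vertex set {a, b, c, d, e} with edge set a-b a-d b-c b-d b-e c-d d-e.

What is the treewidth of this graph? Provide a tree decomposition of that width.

The largest bag has 3 vertices, giving width 2; this decomposition certifies tw(G) ≤ 2. On the other hand G contains the 3-clique {b, d, e}. A clique must lie in a single bag of any decomposition, so no decomposition can have width below 2. Combining the bounds, tw(G) = 2.

Treewidth 2.
One optimal decomposition is:
Bags: B1 = {b, d, e}  B2 = {b, c, d}  B3 = {a, b, d}
Tree: B1–B2, B2–B3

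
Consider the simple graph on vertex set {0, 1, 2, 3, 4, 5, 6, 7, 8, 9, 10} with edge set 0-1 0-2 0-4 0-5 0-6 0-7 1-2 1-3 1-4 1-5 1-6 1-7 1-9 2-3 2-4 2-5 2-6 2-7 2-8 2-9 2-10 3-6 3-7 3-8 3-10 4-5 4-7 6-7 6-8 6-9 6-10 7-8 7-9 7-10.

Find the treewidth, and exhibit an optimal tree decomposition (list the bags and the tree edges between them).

Treewidth 4.
One optimal decomposition is:
Bags: B1 = {0, 1, 2, 4, 7}  B2 = {0, 1, 2, 6, 7}  B3 = {1, 2, 3, 6, 7}  B4 = {2, 3, 6, 7, 10}  B5 = {2, 3, 6, 7, 8}  B6 = {1, 2, 6, 7, 9}  B7 = {0, 1, 2, 4, 5}
Tree: B1–B2, B2–B3, B3–B4, B3–B5, B2–B6, B1–B7

The largest bag has 5 vertices, giving width 4; this decomposition certifies tw(G) ≤ 4. Conversely, {0, 1, 2, 4, 5} is a clique of size 5, and the vertices of any clique must share a bag in every tree decomposition; so some bag has ≥ 5 vertices and tw(G) ≥ 4. Therefore the treewidth is 4.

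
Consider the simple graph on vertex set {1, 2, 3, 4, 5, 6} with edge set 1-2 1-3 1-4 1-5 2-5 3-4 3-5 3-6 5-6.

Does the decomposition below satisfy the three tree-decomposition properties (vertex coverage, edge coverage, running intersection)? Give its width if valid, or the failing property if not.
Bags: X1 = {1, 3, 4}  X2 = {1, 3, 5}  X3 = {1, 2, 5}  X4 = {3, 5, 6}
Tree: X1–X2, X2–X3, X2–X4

Every vertex of G appears in some bag (union = {1, 2, 3, 4, 5, 6}); every edge is covered by a bag; and for each vertex v the set of bags containing v is connected in the bag tree. The decomposition is therefore valid. The largest bag has 3 vertices, so the width is 2.

Yes; width 2.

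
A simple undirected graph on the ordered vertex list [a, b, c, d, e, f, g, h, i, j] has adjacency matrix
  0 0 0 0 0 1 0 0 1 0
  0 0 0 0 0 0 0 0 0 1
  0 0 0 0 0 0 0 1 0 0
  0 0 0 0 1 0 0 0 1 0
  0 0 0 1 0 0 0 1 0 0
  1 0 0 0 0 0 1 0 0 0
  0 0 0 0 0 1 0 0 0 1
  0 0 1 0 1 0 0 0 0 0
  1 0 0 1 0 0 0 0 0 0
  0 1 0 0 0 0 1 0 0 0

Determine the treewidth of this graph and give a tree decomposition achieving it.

Treewidth 1.
One such decomposition:
Bags: B1 = {c, h}  B2 = {e, h}  B3 = {d, e}  B4 = {d, i}  B5 = {a, i}  B6 = {a, f}  B7 = {f, g}  B8 = {g, j}  B9 = {b, j}
Tree: B1–B2, B2–B3, B3–B4, B4–B5, B5–B6, B6–B7, B7–B8, B8–B9

The largest bag has 2 vertices, giving width 1; this decomposition certifies tw(G) ≤ 1. Since G has at least one edge (e.g. c–h), it is not an edgeless graph, so tw(G) ≥ 1. Combining the bounds, tw(G) = 1.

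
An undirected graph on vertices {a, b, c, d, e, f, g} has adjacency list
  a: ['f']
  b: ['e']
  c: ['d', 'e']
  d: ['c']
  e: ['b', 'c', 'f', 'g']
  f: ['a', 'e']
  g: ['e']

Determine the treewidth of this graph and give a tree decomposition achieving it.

The largest bag has 2 vertices, giving width 1; this decomposition certifies tw(G) ≤ 1. G has an edge, so its treewidth is at least 1. Therefore the treewidth is 1.

Treewidth 1.
One optimal decomposition is:
Bags: B1 = {e, g}  B2 = {e, f}  B3 = {c, e}  B4 = {a, f}  B5 = {b, e}  B6 = {c, d}
Tree: B1–B2, B2–B3, B2–B4, B1–B5, B3–B6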